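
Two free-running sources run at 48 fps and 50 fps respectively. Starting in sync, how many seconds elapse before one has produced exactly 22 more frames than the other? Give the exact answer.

The gap grows by |50 − 48| = 2 frames per second.
Time for a 22-frame gap: 22 ÷ (2) = 11 s.

11 seconds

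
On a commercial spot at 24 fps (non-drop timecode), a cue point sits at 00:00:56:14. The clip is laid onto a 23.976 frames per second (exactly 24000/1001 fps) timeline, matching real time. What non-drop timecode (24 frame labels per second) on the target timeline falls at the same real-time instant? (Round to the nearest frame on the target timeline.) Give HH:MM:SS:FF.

00:00:56:13

Source frame index: (0×3600 + 0×60 + 56) × 24 + 14 = 1358.
Real time: 1358 / (24) = 679/12 s.
Target frame: (679/12) × (24000/1001) = 194000/143 ≈ 1356.643 → 1357.
At 24 labels/s: frame 1357 → 00:00:56:13.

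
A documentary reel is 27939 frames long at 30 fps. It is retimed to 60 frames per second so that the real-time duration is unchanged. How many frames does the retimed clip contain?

55878 frames

Target frames = source frames × (target rate / source rate) = 27939 × (60)/(30) = 27939 × 2 = 55878.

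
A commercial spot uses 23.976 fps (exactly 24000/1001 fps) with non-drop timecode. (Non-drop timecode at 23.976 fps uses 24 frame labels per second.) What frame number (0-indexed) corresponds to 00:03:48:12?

5484

Total seconds to the label: (0 × 3600 + 3 × 60 + 48) = 228.
Frame index = 228 × 24 + 12 = 5484.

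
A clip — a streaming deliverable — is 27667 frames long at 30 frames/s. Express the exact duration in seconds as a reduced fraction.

Running time = 27667 ÷ (30) = 27667 × 1/30 = 27667/30 s.

27667/30 seconds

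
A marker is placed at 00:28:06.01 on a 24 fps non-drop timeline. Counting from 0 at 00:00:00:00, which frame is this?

Total seconds to the label: (0 × 3600 + 28 × 60 + 6) = 1686.
Frame index = 1686 × 24 + 1 = 40465.

40465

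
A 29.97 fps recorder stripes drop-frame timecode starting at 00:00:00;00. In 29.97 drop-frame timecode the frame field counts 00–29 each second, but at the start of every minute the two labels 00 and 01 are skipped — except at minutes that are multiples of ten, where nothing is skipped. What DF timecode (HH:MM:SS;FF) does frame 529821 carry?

04:54:38;11

Each 10-minute DF block holds 10 × 60 × 30 − 9 × 2 = 17982 frames. 529821 ÷ 17982 → 29 full blocks, remainder 8343.
Within the partial block the first minute is 1800 frames and each further minute 1798, so 4 further minute boundaries passed. Total skipped labels = 18 × 29 + 2 × 4 = 530.
Non-drop label index = 529821 + 530 = 530351; at 30 labels/s that is 04:54:38:11, i.e. DF 04:54:38;11.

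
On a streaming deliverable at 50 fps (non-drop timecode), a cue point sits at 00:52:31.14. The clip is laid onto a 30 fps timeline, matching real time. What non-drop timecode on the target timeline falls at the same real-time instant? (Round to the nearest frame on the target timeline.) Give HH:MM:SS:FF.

Source frame index: (0×3600 + 52×60 + 31) × 50 + 14 = 157564.
Real time: 157564 / (50) = 78782/25 s.
Target frame: (78782/25) × (30) = 472692/5 ≈ 94538.400 → 94538.
At 30 labels/s: frame 94538 → 00:52:31:08.

00:52:31:08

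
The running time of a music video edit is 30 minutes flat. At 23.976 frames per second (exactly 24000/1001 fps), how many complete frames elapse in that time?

30 min = 1800 s.
Frames = 1800 × 24000/1001 = 43200000/1001 ≈ 43156.8432.
Complete frames: 43156.

43156 frames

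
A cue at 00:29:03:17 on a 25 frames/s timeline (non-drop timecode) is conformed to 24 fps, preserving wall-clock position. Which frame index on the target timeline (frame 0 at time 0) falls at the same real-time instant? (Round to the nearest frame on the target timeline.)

frame 41848

Source frame index: (0×3600 + 29×60 + 3) × 25 + 17 = 43592.
Real time: 43592 / (25) = 43592/25 s.
Target frame: (43592/25) × (24) = 1046208/25 ≈ 41848.320 → 41848.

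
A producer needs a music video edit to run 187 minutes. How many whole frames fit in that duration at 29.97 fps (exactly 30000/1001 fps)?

336263 frames

187 min = 11220 s.
Frames = 11220 × 30000/1001 = 30600000/91 ≈ 336263.7363.
Complete frames: 336263.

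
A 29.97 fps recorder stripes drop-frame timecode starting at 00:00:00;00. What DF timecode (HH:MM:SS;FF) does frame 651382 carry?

Each 10-minute DF block holds 10 × 60 × 30 − 9 × 2 = 17982 frames. 651382 ÷ 17982 → 36 full blocks, remainder 4030.
Within the partial block the first minute is 1800 frames and each further minute 1798, so 2 further minute boundaries passed. Total skipped labels = 18 × 36 + 2 × 2 = 652.
Non-drop label index = 651382 + 652 = 652034; at 30 labels/s that is 06:02:14:14, i.e. DF 06:02:14;14.

06:02:14;14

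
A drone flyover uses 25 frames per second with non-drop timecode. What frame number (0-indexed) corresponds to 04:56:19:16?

frame 444491

Total seconds to the label: (4 × 3600 + 56 × 60 + 19) = 17779.
Frame index = 17779 × 25 + 16 = 444491.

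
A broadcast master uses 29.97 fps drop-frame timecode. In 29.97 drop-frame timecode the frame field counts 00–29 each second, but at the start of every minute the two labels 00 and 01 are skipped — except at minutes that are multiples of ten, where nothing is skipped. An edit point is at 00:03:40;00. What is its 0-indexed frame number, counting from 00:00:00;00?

As if non-drop at 30 labels/s: (0 × 3600 + 3 × 60 + 40) × 30 + 0 = 6600.
Minute boundaries passed: 3; those not divisible by 10: 3 − 0 = 3; dropped labels = 2 × 3 = 6.
Actual frame index = 6600 − 6 = 6594.

6594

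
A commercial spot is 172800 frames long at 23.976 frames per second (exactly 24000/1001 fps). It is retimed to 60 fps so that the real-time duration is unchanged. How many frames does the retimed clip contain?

Target frames = source frames × (target rate / source rate) = 172800 × (60)/(24000/1001) = 172800 × 1001/400 = 432432.

432432 frames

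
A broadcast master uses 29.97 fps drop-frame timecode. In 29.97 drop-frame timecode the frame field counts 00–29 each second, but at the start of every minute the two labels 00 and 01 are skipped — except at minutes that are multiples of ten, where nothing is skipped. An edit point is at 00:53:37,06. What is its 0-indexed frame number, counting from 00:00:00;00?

96420

Complete 10-minute blocks: 5, each 17982 frames → 89910.
Remaining 3 whole minutes in the current block: 1800 + 2 × 1798 = 5396 frames.
Within the current minute: 37 × 30 + 6 − 2 = 1114 (labels ;00/;01 skipped at this minute). Total = 89910 + 5396 + 1114 = 96420.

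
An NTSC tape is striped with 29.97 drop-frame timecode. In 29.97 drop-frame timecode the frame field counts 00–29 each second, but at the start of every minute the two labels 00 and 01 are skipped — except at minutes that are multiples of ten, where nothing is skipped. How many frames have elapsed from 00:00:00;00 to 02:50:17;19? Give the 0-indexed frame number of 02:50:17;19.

As if non-drop at 30 labels/s: (2 × 3600 + 50 × 60 + 17) × 30 + 19 = 306529.
Minute boundaries passed: 170; those not divisible by 10: 170 − 17 = 153; dropped labels = 2 × 153 = 306.
Actual frame index = 306529 − 306 = 306223.

306223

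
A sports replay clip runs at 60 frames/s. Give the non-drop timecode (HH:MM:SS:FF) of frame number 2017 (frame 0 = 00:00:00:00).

2017 ÷ 60 = 33 full seconds, remainder 37 frames.
33 s = 0 h 0 min 33 s.
Timecode: 00:00:33:37.

00:00:33:37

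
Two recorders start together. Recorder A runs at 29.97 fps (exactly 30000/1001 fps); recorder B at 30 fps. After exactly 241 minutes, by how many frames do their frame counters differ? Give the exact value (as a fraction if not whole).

433800/1001 frames

241 min = 14460 s.
A emits 30000/1001 × 14460 = 433800000/1001 frames; B emits 30 × 14460 = 433800.
Difference = 433800/1001 frames (≈ 433.3666); B is ahead of A.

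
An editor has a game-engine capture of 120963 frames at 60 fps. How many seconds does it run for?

Running time = 120963 / (60) = 2016.05 s.

2016.05 seconds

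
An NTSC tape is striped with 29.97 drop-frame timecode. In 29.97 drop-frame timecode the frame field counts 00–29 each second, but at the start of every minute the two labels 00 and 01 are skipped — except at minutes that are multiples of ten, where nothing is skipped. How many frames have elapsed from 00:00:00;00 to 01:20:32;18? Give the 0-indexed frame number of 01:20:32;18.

As if non-drop at 30 labels/s: (1 × 3600 + 20 × 60 + 32) × 30 + 18 = 144978.
Minute boundaries passed: 80; those not divisible by 10: 80 − 8 = 72; dropped labels = 2 × 72 = 144.
Actual frame index = 144978 − 144 = 144834.

144834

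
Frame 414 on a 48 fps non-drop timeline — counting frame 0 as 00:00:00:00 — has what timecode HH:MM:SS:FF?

414 ÷ 48 = 8 full seconds, remainder 30 frames.
8 s = 0 h 0 min 8 s.
Timecode: 00:00:08:30.

00:00:08:30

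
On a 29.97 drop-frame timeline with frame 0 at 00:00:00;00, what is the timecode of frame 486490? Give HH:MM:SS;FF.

04:30:32;16

Each 10-minute DF block holds 10 × 60 × 30 − 9 × 2 = 17982 frames. 486490 ÷ 17982 → 27 full blocks, remainder 976.
Within the partial block the first minute is 1800 frames and each further minute 1798, so 0 further minute boundaries passed. Total skipped labels = 18 × 27 + 2 × 0 = 486.
Non-drop label index = 486490 + 486 = 486976; at 30 labels/s that is 04:30:32:16, i.e. DF 04:30:32;16.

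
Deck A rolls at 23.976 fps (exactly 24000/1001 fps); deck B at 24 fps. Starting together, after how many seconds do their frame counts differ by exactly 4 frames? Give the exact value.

The gap grows by |24 − 24000/1001| = 24/1001 frames per second.
Time for a 4-frame gap: 4 ÷ (24/1001) = 1001/6 s.

1001/6 seconds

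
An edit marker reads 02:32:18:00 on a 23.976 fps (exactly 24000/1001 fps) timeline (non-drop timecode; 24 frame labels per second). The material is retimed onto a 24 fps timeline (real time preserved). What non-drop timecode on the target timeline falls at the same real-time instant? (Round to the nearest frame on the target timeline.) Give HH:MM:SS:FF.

02:32:27:03

Source frame index: (2×3600 + 32×60 + 18) × 24 + 0 = 219312.
Real time: 219312 / (24000/1001) = 4573569/500 s.
Target frame: (4573569/500) × (24) = 27441414/125 ≈ 219531.312 → 219531.
At 24 labels/s: frame 219531 → 02:32:27:03.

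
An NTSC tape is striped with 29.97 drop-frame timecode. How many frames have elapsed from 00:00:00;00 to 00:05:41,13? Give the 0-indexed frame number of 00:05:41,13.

As if non-drop at 30 labels/s: (0 × 3600 + 5 × 60 + 41) × 30 + 13 = 10243.
Minute boundaries passed: 5; those not divisible by 10: 5 − 0 = 5; dropped labels = 2 × 5 = 10.
Actual frame index = 10243 − 10 = 10233.

10233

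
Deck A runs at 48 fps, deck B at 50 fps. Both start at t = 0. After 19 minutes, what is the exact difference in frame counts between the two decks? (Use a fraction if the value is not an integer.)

2280 frames

19 min = 1140 s.
A emits 48 × 1140 = 54720 frames; B emits 50 × 1140 = 57000.
Difference = 2280 frames; B is ahead of A.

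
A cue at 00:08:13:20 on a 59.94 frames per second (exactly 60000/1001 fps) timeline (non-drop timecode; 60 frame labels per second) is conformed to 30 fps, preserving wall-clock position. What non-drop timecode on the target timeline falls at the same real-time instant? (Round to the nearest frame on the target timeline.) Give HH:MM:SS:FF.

00:08:13:25

Source frame index: (0×3600 + 8×60 + 13) × 60 + 20 = 29600.
Real time: 29600 / (60000/1001) = 37037/75 s.
Target frame: (37037/75) × (30) = 74074/5 ≈ 14814.800 → 14815.
At 30 labels/s: frame 14815 → 00:08:13:25.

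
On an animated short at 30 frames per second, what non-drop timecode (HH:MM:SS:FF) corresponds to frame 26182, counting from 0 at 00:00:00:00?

00:14:32:22

26182 ÷ 30 = 872 full seconds, remainder 22 frames.
872 s = 0 h 14 min 32 s.
Timecode: 00:14:32:22.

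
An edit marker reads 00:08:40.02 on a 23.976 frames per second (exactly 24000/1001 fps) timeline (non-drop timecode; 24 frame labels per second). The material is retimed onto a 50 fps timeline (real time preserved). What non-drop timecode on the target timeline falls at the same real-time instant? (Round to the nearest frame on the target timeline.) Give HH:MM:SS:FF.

Source frame index: (0×3600 + 8×60 + 40) × 24 + 2 = 12482.
Real time: 12482 / (24000/1001) = 6247241/12000 s.
Target frame: (6247241/12000) × (50) = 6247241/240 ≈ 26030.171 → 26030.
At 50 labels/s: frame 26030 → 00:08:40:30.

00:08:40:30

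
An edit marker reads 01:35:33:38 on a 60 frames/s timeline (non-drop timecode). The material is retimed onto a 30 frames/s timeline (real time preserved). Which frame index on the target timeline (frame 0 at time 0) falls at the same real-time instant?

frame 172009

Source frame index: (1×3600 + 35×60 + 33) × 60 + 38 = 344018.
Real time: 344018 / (60) = 172009/30 s.
Target frame: (172009/30) × (30) = 172009.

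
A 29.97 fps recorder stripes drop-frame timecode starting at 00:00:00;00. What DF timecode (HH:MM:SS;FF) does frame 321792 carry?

02:58:57;04

Ten DF minutes hold 17982 frames, so frame 321792 lies in block 17 (frames 305694–323675) with 16098 frames into that block.
The block's first minute is 1800 frames and the rest 1798 each; 16098 frames reaches minute 8, so 17 × 18 + 8 × 2 = 322 labels have been skipped so far.
Adding those back, label number 321792 + 322 = 322114 at 30 labels/s is 10737 s + 4 f = 2 h 58 min 57 s frame 4, i.e. 02:58:57;04.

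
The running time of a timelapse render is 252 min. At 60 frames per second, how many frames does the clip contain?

907200 frames

252 min = 15120 s.
Frames = 15120 × 60 = 907200.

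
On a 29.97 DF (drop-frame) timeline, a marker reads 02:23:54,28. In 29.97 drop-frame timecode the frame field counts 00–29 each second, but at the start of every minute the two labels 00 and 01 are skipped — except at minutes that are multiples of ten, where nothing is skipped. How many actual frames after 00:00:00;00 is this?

258790

As if non-drop at 30 labels/s: (2 × 3600 + 23 × 60 + 54) × 30 + 28 = 259048.
Minute boundaries passed: 143; those not divisible by 10: 143 − 14 = 129; dropped labels = 2 × 129 = 258.
Actual frame index = 259048 − 258 = 258790.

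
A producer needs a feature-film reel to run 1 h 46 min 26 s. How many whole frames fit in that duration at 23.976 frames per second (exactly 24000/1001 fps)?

1 h 46 min 26 s = 6386 s.
Frames = 6386 × 24000/1001 = 153264000/1001 ≈ 153110.8891.
Complete frames: 153110.

153110 frames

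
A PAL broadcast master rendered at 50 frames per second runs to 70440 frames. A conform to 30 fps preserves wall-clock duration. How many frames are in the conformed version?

42264 frames

Target frames = source frames × (target rate / source rate) = 70440 × (30)/(50) = 70440 × 3/5 = 42264.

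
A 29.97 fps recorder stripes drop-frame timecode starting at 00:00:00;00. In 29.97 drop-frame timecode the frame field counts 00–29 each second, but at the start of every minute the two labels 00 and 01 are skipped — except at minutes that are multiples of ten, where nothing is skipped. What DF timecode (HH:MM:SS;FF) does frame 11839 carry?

Each 10-minute DF block holds 10 × 60 × 30 − 9 × 2 = 17982 frames. 11839 ÷ 17982 → 0 full blocks, remainder 11839.
Within the partial block the first minute is 1800 frames and each further minute 1798, so 6 further minute boundaries passed. Total skipped labels = 18 × 0 + 2 × 6 = 12.
Non-drop label index = 11839 + 12 = 11851; at 30 labels/s that is 00:06:35:01, i.e. DF 00:06:35;01.

00:06:35;01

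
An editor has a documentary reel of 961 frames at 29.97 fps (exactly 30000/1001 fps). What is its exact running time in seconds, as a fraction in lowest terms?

Running time = 961 ÷ (30000/1001) = 961 × 1001/30000 = 961961/30000 s.

961961/30000 seconds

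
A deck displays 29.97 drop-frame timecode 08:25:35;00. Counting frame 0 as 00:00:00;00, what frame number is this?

Complete 10-minute blocks: 50, each 17982 frames → 899100.
Remaining 5 whole minutes in the current block: 1800 + 4 × 1798 = 8992 frames.
Within the current minute: 35 × 30 + 0 − 2 = 1048 (labels ;00/;01 skipped at this minute). Total = 899100 + 8992 + 1048 = 909140.

909140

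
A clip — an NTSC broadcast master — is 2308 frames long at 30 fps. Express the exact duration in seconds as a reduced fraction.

Running time = 2308 ÷ (30) = 2308 × 1/30 = 1154/15 s.

1154/15 seconds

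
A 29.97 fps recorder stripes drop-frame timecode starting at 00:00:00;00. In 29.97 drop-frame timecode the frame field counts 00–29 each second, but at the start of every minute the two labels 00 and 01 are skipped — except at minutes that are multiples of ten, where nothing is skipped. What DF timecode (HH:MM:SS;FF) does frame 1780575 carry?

16:30:11;27

Ten DF minutes hold 17982 frames, so frame 1780575 lies in block 99 (frames 1780218–1798199) with 357 frames into that block.
The block's first minute is 1800 frames and the rest 1798 each; 357 frames reaches minute 0, so 99 × 18 + 0 × 2 = 1782 labels have been skipped so far.
Adding those back, label number 1780575 + 1782 = 1782357 at 30 labels/s is 59411 s + 27 f = 16 h 30 min 11 s frame 27, i.e. 16:30:11;27.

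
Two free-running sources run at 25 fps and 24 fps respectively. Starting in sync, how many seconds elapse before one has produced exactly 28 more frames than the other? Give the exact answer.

The gap grows by |24 − 25| = 1 frame per second.
Time for a 28-frame gap: 28 ÷ (1) = 28 s.

28 seconds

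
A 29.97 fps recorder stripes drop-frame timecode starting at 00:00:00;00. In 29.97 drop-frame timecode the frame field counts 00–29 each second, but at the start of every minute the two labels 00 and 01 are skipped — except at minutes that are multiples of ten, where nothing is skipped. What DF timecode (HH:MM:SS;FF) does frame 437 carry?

00:00:14;17

Each 10-minute DF block holds 10 × 60 × 30 − 9 × 2 = 17982 frames. 437 ÷ 17982 → 0 full blocks, remainder 437.
Within the partial block the first minute is 1800 frames and each further minute 1798, so 0 further minute boundaries passed. Total skipped labels = 18 × 0 + 2 × 0 = 0.
Non-drop label index = 437 + 0 = 437; at 30 labels/s that is 00:00:14:17, i.e. DF 00:00:14;17.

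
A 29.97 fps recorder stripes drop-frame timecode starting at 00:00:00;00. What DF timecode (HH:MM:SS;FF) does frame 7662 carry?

00:04:15;20

Each 10-minute DF block holds 10 × 60 × 30 − 9 × 2 = 17982 frames. 7662 ÷ 17982 → 0 full blocks, remainder 7662.
Within the partial block the first minute is 1800 frames and each further minute 1798, so 4 further minute boundaries passed. Total skipped labels = 18 × 0 + 2 × 4 = 8.
Non-drop label index = 7662 + 8 = 7670; at 30 labels/s that is 00:04:15:20, i.e. DF 00:04:15;20.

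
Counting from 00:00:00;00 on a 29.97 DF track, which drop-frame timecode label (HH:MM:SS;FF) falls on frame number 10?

Each 10-minute DF block holds 10 × 60 × 30 − 9 × 2 = 17982 frames. 10 ÷ 17982 → 0 full blocks, remainder 10.
Within the partial block the first minute is 1800 frames and each further minute 1798, so 0 further minute boundaries passed. Total skipped labels = 18 × 0 + 2 × 0 = 0.
Non-drop label index = 10 + 0 = 10; at 30 labels/s that is 00:00:00:10, i.e. DF 00:00:00;10.

00:00:00;10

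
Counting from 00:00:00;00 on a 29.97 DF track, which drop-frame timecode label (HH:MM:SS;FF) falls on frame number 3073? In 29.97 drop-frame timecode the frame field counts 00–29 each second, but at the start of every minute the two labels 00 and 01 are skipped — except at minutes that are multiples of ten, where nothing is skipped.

00:01:42;15

Ten DF minutes hold 17982 frames, so frame 3073 lies in block 0 (frames 0–17981) with 3073 frames into that block.
The block's first minute is 1800 frames and the rest 1798 each; 3073 frames reaches minute 1, so 0 × 18 + 1 × 2 = 2 labels have been skipped so far.
Adding those back, label number 3073 + 2 = 3075 at 30 labels/s is 102 s + 15 f = 0 h 1 min 42 s frame 15, i.e. 00:01:42;15.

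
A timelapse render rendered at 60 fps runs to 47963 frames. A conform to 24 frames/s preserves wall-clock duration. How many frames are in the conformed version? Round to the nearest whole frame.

Frames at target rate = 47963 × (24) / (60) = 95926/5 ≈ 19185.200.
Nearest whole frame: 19185.

19185 frames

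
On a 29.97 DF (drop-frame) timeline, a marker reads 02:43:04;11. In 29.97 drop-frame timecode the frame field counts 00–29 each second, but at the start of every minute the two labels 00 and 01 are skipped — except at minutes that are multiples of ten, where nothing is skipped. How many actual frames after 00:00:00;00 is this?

293237

As if non-drop at 30 labels/s: (2 × 3600 + 43 × 60 + 4) × 30 + 11 = 293531.
Minute boundaries passed: 163; those not divisible by 10: 163 − 16 = 147; dropped labels = 2 × 147 = 294.
Actual frame index = 293531 − 294 = 293237.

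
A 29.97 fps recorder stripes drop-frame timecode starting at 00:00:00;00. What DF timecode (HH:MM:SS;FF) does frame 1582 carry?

Each 10-minute DF block holds 10 × 60 × 30 − 9 × 2 = 17982 frames. 1582 ÷ 17982 → 0 full blocks, remainder 1582.
Within the partial block the first minute is 1800 frames and each further minute 1798, so 0 further minute boundaries passed. Total skipped labels = 18 × 0 + 2 × 0 = 0.
Non-drop label index = 1582 + 0 = 1582; at 30 labels/s that is 00:00:52:22, i.e. DF 00:00:52;22.

00:00:52;22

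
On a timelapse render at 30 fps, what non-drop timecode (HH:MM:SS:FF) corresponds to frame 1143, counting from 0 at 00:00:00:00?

1143 ÷ 30 = 38 full seconds, remainder 3 frames.
38 s = 0 h 0 min 38 s.
Timecode: 00:00:38:03.

00:00:38:03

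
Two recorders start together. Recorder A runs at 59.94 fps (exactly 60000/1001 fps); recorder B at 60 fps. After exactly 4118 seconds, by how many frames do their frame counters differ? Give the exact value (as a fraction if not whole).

247080/1001 frames

A emits 60000/1001 × 4118 = 247080000/1001 frames; B emits 60 × 4118 = 247080.
Difference = 247080/1001 frames (≈ 246.8332); B is ahead of A.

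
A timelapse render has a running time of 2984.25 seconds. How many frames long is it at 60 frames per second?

179055 frames

Frames = 2984.25 × 60 = 179055.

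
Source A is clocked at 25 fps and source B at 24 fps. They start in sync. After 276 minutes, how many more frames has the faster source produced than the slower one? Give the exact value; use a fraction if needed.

16560 frames

276 min = 16560 s.
A emits 25 × 16560 = 414000 frames; B emits 24 × 16560 = 397440.
Difference = 16560 frames; B is behind A.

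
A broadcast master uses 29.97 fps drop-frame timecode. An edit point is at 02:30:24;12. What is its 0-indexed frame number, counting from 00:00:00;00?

As if non-drop at 30 labels/s: (2 × 3600 + 30 × 60 + 24) × 30 + 12 = 270732.
Minute boundaries passed: 150; those not divisible by 10: 150 − 15 = 135; dropped labels = 2 × 135 = 270.
Actual frame index = 270732 − 270 = 270462.

270462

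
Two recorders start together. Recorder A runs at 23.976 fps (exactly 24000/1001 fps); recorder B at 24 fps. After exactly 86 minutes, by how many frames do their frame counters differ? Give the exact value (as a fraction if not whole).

86 min = 5160 s.
A emits 24000/1001 × 5160 = 123840000/1001 frames; B emits 24 × 5160 = 123840.
Difference = 123840/1001 frames (≈ 123.7163); B is ahead of A.

123840/1001 frames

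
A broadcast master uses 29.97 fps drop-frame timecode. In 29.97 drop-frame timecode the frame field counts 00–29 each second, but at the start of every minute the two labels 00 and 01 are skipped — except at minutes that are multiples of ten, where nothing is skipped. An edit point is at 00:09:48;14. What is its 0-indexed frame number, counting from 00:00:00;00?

17636

As if non-drop at 30 labels/s: (0 × 3600 + 9 × 60 + 48) × 30 + 14 = 17654.
Minute boundaries passed: 9; those not divisible by 10: 9 − 0 = 9; dropped labels = 2 × 9 = 18.
Actual frame index = 17654 − 18 = 17636.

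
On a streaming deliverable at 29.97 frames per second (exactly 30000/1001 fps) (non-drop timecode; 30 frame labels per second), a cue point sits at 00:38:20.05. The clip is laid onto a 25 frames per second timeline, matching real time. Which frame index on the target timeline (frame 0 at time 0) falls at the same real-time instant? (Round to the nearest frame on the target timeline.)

Source frame index: (0×3600 + 38×60 + 20) × 30 + 5 = 69005.
Real time: 69005 / (30000/1001) = 13814801/6000 s.
Target frame: (13814801/6000) × (25) = 13814801/240 ≈ 57561.671 → 57562.

frame 57562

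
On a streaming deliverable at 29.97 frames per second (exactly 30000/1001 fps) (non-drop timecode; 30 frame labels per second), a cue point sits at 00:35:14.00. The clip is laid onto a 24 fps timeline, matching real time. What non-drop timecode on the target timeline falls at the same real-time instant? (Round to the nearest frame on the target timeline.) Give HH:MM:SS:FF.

00:35:16:03

Source frame index: (0×3600 + 35×60 + 14) × 30 + 0 = 63420.
Real time: 63420 / (30000/1001) = 1058057/500 s.
Target frame: (1058057/500) × (24) = 6348342/125 ≈ 50786.736 → 50787.
At 24 labels/s: frame 50787 → 00:35:16:03.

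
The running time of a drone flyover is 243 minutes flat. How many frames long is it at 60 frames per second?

874800 frames

243 min = 14580 s.
Frames = 14580 × 60 = 874800.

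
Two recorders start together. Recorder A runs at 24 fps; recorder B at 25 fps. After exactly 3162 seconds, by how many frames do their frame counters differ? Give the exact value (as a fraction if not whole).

3162 frames

A emits 24 × 3162 = 75888 frames; B emits 25 × 3162 = 79050.
Difference = 3162 frames; B is ahead of A.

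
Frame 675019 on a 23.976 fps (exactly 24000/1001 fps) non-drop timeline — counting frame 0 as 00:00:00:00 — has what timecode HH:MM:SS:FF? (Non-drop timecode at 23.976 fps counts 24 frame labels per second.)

07:48:45:19

675019 ÷ 24 = 28125 full seconds, remainder 19 frames.
28125 s = 7 h 48 min 45 s.
Timecode: 07:48:45:19.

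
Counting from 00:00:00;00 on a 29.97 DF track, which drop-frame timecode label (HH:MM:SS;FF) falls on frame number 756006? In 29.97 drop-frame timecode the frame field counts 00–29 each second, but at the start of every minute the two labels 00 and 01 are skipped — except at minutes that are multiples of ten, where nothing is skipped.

Ten DF minutes hold 17982 frames, so frame 756006 lies in block 42 (frames 755244–773225) with 762 frames into that block.
The block's first minute is 1800 frames and the rest 1798 each; 762 frames reaches minute 0, so 42 × 18 + 0 × 2 = 756 labels have been skipped so far.
Adding those back, label number 756006 + 756 = 756762 at 30 labels/s is 25225 s + 12 f = 7 h 0 min 25 s frame 12, i.e. 07:00:25;12.

07:00:25;12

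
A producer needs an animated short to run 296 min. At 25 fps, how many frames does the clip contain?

296 min = 17760 s.
Frames = 17760 × 25 = 444000.

444000 frames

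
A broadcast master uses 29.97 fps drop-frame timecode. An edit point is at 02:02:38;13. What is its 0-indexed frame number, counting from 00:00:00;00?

Complete 10-minute blocks: 12, each 17982 frames → 215784.
Remaining 2 whole minutes in the current block: 1800 + 1 × 1798 = 3598 frames.
Within the current minute: 38 × 30 + 13 − 2 = 1151 (labels ;00/;01 skipped at this minute). Total = 215784 + 3598 + 1151 = 220533.

220533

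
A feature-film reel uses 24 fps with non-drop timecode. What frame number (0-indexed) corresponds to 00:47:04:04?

frame 67780

Total seconds to the label: (0 × 3600 + 47 × 60 + 4) = 2824.
Frame index = 2824 × 24 + 4 = 67780.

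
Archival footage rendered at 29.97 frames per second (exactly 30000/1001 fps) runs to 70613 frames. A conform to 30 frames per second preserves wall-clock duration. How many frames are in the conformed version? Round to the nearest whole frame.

Frames at target rate = 70613 × (30) / (30000/1001) = 70683613/1000 ≈ 70683.613.
Nearest whole frame: 70684.

70684 frames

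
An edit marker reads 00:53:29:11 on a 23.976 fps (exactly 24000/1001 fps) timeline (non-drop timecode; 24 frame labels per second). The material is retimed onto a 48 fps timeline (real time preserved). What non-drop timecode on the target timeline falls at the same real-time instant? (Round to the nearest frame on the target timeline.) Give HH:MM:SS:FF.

Source frame index: (0×3600 + 53×60 + 29) × 24 + 11 = 77027.
Real time: 77027 / (24000/1001) = 77104027/24000 s.
Target frame: (77104027/24000) × (48) = 77104027/500 ≈ 154208.054 → 154208.
At 48 labels/s: frame 154208 → 00:53:32:32.

00:53:32:32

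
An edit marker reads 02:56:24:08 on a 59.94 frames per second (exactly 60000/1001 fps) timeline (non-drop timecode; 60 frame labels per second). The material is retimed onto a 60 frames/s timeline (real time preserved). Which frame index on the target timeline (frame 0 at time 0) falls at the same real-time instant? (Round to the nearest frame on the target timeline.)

Source frame index: (2×3600 + 56×60 + 24) × 60 + 8 = 635048.
Real time: 635048 / (60000/1001) = 79460381/7500 s.
Target frame: (79460381/7500) × (60) = 79460381/125 ≈ 635683.048 → 635683.

frame 635683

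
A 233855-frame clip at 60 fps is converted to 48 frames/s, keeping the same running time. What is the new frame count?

Target frames = source frames × (target rate / source rate) = 233855 × (48)/(60) = 233855 × 4/5 = 187084.

187084 frames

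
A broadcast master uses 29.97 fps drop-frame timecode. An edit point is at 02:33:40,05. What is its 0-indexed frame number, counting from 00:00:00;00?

Complete 10-minute blocks: 15, each 17982 frames → 269730.
Remaining 3 whole minutes in the current block: 1800 + 2 × 1798 = 5396 frames.
Within the current minute: 40 × 30 + 5 − 2 = 1203 (labels ;00/;01 skipped at this minute). Total = 269730 + 5396 + 1203 = 276329.

276329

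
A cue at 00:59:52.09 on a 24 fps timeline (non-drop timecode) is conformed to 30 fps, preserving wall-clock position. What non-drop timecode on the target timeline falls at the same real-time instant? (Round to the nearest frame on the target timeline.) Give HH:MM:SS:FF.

00:59:52:11

Source frame index: (0×3600 + 59×60 + 52) × 24 + 9 = 86217.
Real time: 86217 / (24) = 28739/8 s.
Target frame: (28739/8) × (30) = 431085/4 ≈ 107771.250 → 107771.
At 30 labels/s: frame 107771 → 00:59:52:11.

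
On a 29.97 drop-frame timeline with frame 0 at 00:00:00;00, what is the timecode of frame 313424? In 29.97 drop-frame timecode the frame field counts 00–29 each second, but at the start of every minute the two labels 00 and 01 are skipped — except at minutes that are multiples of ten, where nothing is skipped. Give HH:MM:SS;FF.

Ten DF minutes hold 17982 frames, so frame 313424 lies in block 17 (frames 305694–323675) with 7730 frames into that block.
The block's first minute is 1800 frames and the rest 1798 each; 7730 frames reaches minute 4, so 17 × 18 + 4 × 2 = 314 labels have been skipped so far.
Adding those back, label number 313424 + 314 = 313738 at 30 labels/s is 10457 s + 28 f = 2 h 54 min 17 s frame 28, i.e. 02:54:17;28.

02:54:17;28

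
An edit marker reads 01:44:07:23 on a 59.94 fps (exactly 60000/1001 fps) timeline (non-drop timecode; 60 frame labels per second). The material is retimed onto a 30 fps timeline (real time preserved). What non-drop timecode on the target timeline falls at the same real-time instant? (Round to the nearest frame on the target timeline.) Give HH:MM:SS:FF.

Source frame index: (1×3600 + 44×60 + 7) × 60 + 23 = 374843.
Real time: 374843 / (60000/1001) = 375217843/60000 s.
Target frame: (375217843/60000) × (30) = 375217843/2000 ≈ 187608.921 → 187609.
At 30 labels/s: frame 187609 → 01:44:13:19.

01:44:13:19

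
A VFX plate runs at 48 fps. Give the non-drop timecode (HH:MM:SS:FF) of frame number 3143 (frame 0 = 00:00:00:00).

3143 ÷ 48 = 65 full seconds, remainder 23 frames.
65 s = 0 h 1 min 5 s.
Timecode: 00:01:05:23.

00:01:05:23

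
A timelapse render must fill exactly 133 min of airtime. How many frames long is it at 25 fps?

199500 frames

133 min = 7980 s.
Frames = 7980 × 25 = 199500.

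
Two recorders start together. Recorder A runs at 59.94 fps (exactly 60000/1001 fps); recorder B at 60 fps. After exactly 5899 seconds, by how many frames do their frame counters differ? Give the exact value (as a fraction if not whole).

353940/1001 frames

A emits 60000/1001 × 5899 = 353940000/1001 frames; B emits 60 × 5899 = 353940.
Difference = 353940/1001 frames (≈ 353.5864); B is ahead of A.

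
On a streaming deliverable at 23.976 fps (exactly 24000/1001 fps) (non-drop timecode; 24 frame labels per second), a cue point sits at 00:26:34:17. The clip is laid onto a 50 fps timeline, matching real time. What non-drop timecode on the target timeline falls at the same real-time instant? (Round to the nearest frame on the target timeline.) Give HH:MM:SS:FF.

Source frame index: (0×3600 + 26×60 + 34) × 24 + 17 = 38273.
Real time: 38273 / (24000/1001) = 38311273/24000 s.
Target frame: (38311273/24000) × (50) = 38311273/480 ≈ 79815.152 → 79815.
At 50 labels/s: frame 79815 → 00:26:36:15.

00:26:36:15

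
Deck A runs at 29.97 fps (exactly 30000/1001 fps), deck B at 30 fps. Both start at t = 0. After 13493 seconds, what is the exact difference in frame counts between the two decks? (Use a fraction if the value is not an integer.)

A emits 30000/1001 × 13493 = 404790000/1001 frames; B emits 30 × 13493 = 404790.
Difference = 404790/1001 frames (≈ 404.3856); B is ahead of A.

404790/1001 frames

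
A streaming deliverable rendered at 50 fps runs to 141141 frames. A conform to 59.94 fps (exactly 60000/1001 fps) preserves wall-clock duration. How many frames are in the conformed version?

Target frames = source frames × (target rate / source rate) = 141141 × (60000/1001)/(50) = 141141 × 1200/1001 = 169200.

169200 frames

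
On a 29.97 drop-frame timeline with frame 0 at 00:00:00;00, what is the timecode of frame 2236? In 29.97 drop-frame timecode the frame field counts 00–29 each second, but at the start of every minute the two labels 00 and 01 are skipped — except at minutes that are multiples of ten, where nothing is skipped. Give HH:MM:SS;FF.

Each 10-minute DF block holds 10 × 60 × 30 − 9 × 2 = 17982 frames. 2236 ÷ 17982 → 0 full blocks, remainder 2236.
Within the partial block the first minute is 1800 frames and each further minute 1798, so 1 further minute boundary passed. Total skipped labels = 18 × 0 + 2 × 1 = 2.
Non-drop label index = 2236 + 2 = 2238; at 30 labels/s that is 00:01:14:18, i.e. DF 00:01:14;18.

00:01:14;18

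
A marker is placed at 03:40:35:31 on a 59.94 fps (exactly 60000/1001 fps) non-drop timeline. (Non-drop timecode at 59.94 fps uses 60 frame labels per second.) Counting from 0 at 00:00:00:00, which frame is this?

frame 794131

Total seconds to the label: (3 × 3600 + 40 × 60 + 35) = 13235.
Frame index = 13235 × 60 + 31 = 794131.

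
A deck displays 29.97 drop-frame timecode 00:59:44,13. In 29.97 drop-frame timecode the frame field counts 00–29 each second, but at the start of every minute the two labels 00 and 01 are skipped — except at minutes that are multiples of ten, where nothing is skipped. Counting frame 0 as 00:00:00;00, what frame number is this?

Complete 10-minute blocks: 5, each 17982 frames → 89910.
Remaining 9 whole minutes in the current block: 1800 + 8 × 1798 = 16184 frames.
Within the current minute: 44 × 30 + 13 − 2 = 1331 (labels ;00/;01 skipped at this minute). Total = 89910 + 16184 + 1331 = 107425.

107425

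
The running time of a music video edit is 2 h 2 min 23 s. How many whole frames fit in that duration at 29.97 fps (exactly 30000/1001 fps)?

220069 frames

2 h 2 min 23 s = 7343 s.
Frames = 7343 × 30000/1001 = 31470000/143 ≈ 220069.9301.
Complete frames: 220069.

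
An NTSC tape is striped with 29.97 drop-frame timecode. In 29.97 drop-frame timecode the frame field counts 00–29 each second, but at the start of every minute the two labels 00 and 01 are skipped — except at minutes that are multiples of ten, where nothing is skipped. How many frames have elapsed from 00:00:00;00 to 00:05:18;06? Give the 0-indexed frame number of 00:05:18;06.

Complete 10-minute blocks: 0, each 17982 frames → 0.
Remaining 5 whole minutes in the current block: 1800 + 4 × 1798 = 8992 frames.
Within the current minute: 18 × 30 + 6 − 2 = 544 (labels ;00/;01 skipped at this minute). Total = 0 + 8992 + 544 = 9536.

9536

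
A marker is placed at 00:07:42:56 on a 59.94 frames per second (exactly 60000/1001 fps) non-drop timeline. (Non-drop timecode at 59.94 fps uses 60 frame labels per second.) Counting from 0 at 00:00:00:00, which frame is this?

Total seconds to the label: (0 × 3600 + 7 × 60 + 42) = 462.
Frame index = 462 × 60 + 56 = 27776.

27776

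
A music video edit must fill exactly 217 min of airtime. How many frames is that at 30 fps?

217 min = 13020 s.
Frames = 13020 × 30 = 390600.

390600 frames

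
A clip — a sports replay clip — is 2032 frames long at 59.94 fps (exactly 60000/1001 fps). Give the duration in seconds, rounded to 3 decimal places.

Running time = 2032 × 1001/60000 = 127127/3750 s ≈ 33.901 s.

33.901 seconds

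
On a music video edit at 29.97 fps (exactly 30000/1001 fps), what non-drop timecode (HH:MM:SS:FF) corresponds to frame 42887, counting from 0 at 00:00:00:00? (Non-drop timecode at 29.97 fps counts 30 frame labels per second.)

00:23:49:17

42887 ÷ 30 = 1429 full seconds, remainder 17 frames.
1429 s = 0 h 23 min 49 s.
Timecode: 00:23:49:17.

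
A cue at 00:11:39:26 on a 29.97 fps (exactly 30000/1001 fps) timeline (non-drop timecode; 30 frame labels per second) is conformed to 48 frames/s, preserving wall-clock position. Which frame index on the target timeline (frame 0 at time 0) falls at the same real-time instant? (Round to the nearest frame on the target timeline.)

frame 33627

Source frame index: (0×3600 + 11×60 + 39) × 30 + 26 = 20996.
Real time: 20996 / (30000/1001) = 5254249/7500 s.
Target frame: (5254249/7500) × (48) = 21016996/625 ≈ 33627.194 → 33627.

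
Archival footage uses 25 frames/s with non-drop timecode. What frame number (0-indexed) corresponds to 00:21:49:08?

frame 32733

Total seconds to the label: (0 × 3600 + 21 × 60 + 49) = 1309.
Frame index = 1309 × 25 + 8 = 32733.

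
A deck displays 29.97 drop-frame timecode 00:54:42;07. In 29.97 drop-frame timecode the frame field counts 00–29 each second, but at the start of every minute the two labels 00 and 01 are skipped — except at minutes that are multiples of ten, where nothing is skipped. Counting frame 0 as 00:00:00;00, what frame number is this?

98369

As if non-drop at 30 labels/s: (0 × 3600 + 54 × 60 + 42) × 30 + 7 = 98467.
Minute boundaries passed: 54; those not divisible by 10: 54 − 5 = 49; dropped labels = 2 × 49 = 98.
Actual frame index = 98467 − 98 = 98369.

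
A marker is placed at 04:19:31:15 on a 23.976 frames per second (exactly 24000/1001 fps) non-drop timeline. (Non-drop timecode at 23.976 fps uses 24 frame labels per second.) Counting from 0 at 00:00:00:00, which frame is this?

Total seconds to the label: (4 × 3600 + 19 × 60 + 31) = 15571.
Frame index = 15571 × 24 + 15 = 373719.

frame 373719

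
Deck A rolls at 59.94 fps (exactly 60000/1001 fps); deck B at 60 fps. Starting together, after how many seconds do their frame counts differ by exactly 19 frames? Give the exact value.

The gap grows by |60 − 60000/1001| = 60/1001 frames per second.
Time for a 19-frame gap: 19 ÷ (60/1001) = 19019/60 s.

19019/60 seconds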